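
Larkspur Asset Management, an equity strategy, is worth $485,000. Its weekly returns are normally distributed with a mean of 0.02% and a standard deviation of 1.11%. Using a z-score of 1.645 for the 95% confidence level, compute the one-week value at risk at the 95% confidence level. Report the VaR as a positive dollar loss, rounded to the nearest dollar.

Return at the 95% tail: μ − z·σ = 0.02% − 1.645 × 1.11% = 0.02 − 1.82595 = -1.80595%
VaR = −(-1.80595%) × $485,000 = 1.80595% × $485,000 = $8,759

$8,759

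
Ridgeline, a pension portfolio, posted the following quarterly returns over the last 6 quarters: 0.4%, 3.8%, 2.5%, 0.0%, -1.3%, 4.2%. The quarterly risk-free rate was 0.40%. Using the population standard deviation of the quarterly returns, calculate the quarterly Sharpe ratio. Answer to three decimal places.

μ = (0.4 + 3.8 + 2.5 + 0 − 1.3 + 4.2) / 6 = 1.6000%
Population σ = √[Σ(r − μ)² / 6] = √[24.8200 / 6] = √4.1367 = 2.0339%
Sharpe = (μ − rf) / σ = (1.6000 − 0.4) / 2.0339 = 1.2000 / 2.0339 = 0.5900

0.590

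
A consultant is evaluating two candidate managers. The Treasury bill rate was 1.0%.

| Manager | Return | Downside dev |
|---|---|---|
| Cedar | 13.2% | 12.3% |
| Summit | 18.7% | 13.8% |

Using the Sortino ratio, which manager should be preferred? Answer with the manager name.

Summit

Cedar: Sortino ratio = (13.2% − 1.0%) / 12.3% = 0.992
Summit: Sortino ratio = (18.7% − 1.0%) / 13.8% = 1.283
Highest: Summit (1.283).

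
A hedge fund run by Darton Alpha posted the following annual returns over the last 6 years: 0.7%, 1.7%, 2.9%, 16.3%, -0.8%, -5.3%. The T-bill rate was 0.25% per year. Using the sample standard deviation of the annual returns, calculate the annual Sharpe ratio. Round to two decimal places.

Mean return μ = 15.50 / 6 = 2.5833%
Σ(r − μ)² = (0.7 − 2.5833)² + (1.7 − 2.5833)² + (2.9 − 2.5833)² + … = 266.1683
sample σ = √(266.1683 / 5) = √53.2337 = 7.2961%
Sharpe = (μ − rf) / σ = (2.5833 − 0.25) / 7.2961 = 2.3333 / 7.2961 = 0.3198

0.32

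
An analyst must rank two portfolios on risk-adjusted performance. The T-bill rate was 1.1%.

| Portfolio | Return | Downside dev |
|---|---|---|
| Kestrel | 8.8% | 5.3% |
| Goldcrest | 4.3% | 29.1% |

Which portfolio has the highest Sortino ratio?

Kestrel: Sortino ratio = (8.8% − 1.1%) / 5.3% = 1.453
Goldcrest: Sortino ratio = (4.3% − 1.1%) / 29.1% = 0.110
Highest: Kestrel (1.453).

Kestrel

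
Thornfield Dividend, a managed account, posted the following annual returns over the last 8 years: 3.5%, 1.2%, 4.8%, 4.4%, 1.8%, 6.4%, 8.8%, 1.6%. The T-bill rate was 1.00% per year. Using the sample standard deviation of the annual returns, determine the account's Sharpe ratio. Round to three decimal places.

1.166

Mean return r̄ = 32.50 / 8 = 4.0625%
Σ(r − r̄)² = 48.2588; sample σ = √(48.2588/7) = 2.6257%
Sharpe = (r̄ − rf) / σ = (4.0625 − 1) / 2.6257 = 3.0625 / 2.6257 = 1.1664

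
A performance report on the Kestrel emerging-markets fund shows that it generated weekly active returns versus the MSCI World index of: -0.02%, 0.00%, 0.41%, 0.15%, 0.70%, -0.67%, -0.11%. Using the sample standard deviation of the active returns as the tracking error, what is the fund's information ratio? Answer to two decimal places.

0.15

μ = (-0.02 + 0 + 0.41 + 0.15 + 0.7 − 0.67 − 0.11) / 7 = 0.460 / 7 = 0.0657%
Σ(r − μ)² = (-0.02 − 0.0657)² + (0 − 0.0657)² + (0.41 − 0.0657)² + … = 1.1118
sample σ = √(1.1118 / 6) = √0.1853 = 0.4305%
IR = μ / tracking error = 0.0657 / 0.4305 = 0.1526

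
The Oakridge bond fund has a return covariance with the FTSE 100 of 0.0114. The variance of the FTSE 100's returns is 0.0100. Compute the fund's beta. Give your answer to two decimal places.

β = Cov(Rp, Rm) / Var(Rm) = 0.0114 / 0.0100 = 1.1400

1.14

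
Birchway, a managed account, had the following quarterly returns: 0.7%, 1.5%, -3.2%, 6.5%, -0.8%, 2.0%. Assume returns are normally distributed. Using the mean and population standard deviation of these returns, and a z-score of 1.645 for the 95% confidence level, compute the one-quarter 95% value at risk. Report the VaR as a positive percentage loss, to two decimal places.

μ = (0.7 + 1.5 − 3.2 + 6.5 − 0.8 + 2) / 6 = 6.70 / 6 = 1.1167%
Σ(r − μ)² = (0.7 − 1.1167)² + (1.5 − 1.1167)² + (-3.2 − 1.1167)² + … = 52.3883
σ = √[52.3883 / 6] = 2.9549%
VaR = −(μ − z·σ) = −(1.1167 − 1.645 × 2.9549) = −(-3.7441) = 3.7441%

3.74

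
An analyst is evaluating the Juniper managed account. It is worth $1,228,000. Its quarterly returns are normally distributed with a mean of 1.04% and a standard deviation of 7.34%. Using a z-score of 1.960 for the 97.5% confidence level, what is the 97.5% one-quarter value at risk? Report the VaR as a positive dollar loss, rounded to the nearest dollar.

Return at the 97.5% tail: μ − z·σ = 1.04% − 1.960 × 7.34% = 1.04 − 14.3864 = -13.3464%
VaR = −(-13.3464%) × $1,228,000 = 13.3464% × $1,228,000 = $163,894

$163,894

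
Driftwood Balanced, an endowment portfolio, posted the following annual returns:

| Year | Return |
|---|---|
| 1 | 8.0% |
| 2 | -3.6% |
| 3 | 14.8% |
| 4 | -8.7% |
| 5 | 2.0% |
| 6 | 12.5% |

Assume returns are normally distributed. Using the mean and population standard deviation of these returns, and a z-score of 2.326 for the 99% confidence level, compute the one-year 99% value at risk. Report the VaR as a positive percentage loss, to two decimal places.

r̄ = (8 − 3.6 + 14.8 − 8.7 + 2 + 12.5) / 6 = 4.1667%
Σ(r − r̄)² = (8 − 4.1667)² + (-3.6 − 4.1667)² + … = 427.7733
σ = √[427.7733 / 6] = 8.4437%
VaR = −(r̄ − z·σ) = −(4.1667 − 2.326 × 8.4437) = −(-15.4733) = 15.4733%

15.47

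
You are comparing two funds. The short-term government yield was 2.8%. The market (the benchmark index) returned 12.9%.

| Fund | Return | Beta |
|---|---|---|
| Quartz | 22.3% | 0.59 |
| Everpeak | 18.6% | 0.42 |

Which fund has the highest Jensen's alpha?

Quartz

Quartz: α = 22.3% − [2.8% + 0.59 × (12.9% − 2.8%)] = 13.541
Everpeak: α = 18.6% − [2.8% + 0.42 × (12.9% − 2.8%)] = 11.558
Highest: Quartz (13.541).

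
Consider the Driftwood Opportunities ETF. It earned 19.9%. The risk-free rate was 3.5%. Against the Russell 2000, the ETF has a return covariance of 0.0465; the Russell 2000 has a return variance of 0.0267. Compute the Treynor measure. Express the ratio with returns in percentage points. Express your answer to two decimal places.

9.42

β = Cov / Var = 0.0465 / 0.0267 = 1.7416
Treynor = (Rp − Rf) / β = (19.9% − 3.5%) / 1.7416 = 16.40 / 1.7416 = 9.4166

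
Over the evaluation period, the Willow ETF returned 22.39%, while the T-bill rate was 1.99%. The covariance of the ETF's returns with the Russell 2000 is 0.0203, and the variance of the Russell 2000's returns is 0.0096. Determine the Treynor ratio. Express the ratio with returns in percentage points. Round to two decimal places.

β = Cov / Var = 0.0203 / 0.0096 = 2.1146
Treynor = (Rp − Rf) / β = (22.39% − 1.99%) / 2.1146 = 20.40 / 2.1146 = 9.6472

9.65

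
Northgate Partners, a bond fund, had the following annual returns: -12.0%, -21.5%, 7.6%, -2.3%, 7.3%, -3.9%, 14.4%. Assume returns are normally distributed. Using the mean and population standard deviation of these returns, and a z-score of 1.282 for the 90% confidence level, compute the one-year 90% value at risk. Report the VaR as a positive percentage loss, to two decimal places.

16.26

r̄ = (-12 − 21.5 + 7.6 − 2.3 + 7.3 − 3.9 + 14.4) / 7 = -1.4857%
Σ(r − r̄)² = (-12 − (-1.4857))² + (-21.5 − (-1.4857))² + (7.6 − (-1.4857))² + … = 929.7086
population σ = √(929.7086 / 7) = √132.8155 = 11.5246%
VaR = −(r̄ − z·σ) = −(-1.4857 − 1.282 × 11.5246) = −(-16.2602) = 16.2602%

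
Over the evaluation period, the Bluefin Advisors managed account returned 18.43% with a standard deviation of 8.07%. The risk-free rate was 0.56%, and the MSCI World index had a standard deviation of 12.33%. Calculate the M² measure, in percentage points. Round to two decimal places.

Sharpe = (Rp − Rf) / σp = (18.43% − 0.56%) / 8.07% = 2.2144
M² = Rf + Sharpe × σm = 0.56% + 2.2144 × 12.33% = 27.8636%

27.86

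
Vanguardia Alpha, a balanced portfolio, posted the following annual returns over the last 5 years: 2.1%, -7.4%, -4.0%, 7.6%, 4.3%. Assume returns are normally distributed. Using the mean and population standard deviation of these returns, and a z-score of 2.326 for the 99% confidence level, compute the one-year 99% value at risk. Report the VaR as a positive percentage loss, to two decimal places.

12.22

Mean return μ = 2.60 / 5 = 0.5200%
Population σ = √[Σ(r − μ)² / 5] = √[150.0680 / 5] = √30.0136 = 5.4785%
VaR = −(μ − z·σ) = −(0.5200 − 2.326 × 5.4785) = −(-12.2230) = 12.2230%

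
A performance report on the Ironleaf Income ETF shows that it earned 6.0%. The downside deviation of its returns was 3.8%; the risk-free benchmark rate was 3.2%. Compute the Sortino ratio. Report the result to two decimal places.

0.74

Sortino = (Rp − Rf) / σd = (6.0% − 3.2%) / 3.8% = 2.80% / 3.8% = 0.7368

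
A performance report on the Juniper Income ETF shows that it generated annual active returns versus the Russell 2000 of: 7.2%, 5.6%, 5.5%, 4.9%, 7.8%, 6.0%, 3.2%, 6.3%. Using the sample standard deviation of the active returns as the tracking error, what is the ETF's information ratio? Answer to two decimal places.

r̄ = (7.2 + 5.6 + 5.5 + 4.9 + 7.8 + 6 + 3.2 + 6.3) / 8 = 46.50 / 8 = 5.8125%
Σ(r − r̄)² = 13.9488; sample σ = √(13.9488/7) = 1.4116%
IR = r̄ / tracking error = 5.8125 / 1.4116 = 4.1177

4.12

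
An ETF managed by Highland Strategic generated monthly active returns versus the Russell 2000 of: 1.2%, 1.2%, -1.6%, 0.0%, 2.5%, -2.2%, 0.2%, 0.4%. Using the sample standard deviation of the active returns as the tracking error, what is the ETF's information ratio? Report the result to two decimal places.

μ = (1.2 + 1.2 − 1.6 + 0 + 2.5 − 2.2 + 0.2 + 0.4) / 8 = 1.70 / 8 = 0.2125%
Sample std dev = √[16.3688 / 7] = 1.5292%
IR = μ / tracking error = 0.2125 / 1.5292 = 0.1390

0.14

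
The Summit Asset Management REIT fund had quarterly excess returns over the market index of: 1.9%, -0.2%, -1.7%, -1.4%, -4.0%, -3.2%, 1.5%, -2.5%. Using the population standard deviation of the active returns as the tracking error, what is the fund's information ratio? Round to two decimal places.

r̄ = (1.9 − 0.2 − 1.7 − 1.4 − 4 − 3.2 + 1.5 − 2.5) / 8 = -9.60 / 8 = -1.2000%
Σ(r − r̄)² = (1.9 − (-1.2000))² + (-0.2 − (-1.2000))² + … = 31.7200
σ = √[31.7200 / 8] = 1.9912%
IR = r̄ / tracking error = -1.2000 / 1.9912 = -0.6027

-0.60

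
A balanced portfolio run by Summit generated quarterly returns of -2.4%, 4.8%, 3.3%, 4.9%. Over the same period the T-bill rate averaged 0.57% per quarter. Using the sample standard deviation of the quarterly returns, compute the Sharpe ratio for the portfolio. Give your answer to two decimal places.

Mean return r̄ = 10.60 / 4 = 2.6500%
Sample std dev = √[35.6100 / 3] = 3.4453%
Sharpe = (r̄ − rf) / σ = (2.6500 − 0.57) / 3.4453 = 2.0800 / 3.4453 = 0.6037

0.60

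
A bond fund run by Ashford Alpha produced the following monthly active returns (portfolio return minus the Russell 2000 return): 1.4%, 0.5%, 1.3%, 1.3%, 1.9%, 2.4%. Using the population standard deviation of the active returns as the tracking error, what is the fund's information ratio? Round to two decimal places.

r̄ = (1.4 + 0.5 + 1.3 + 1.3 + 1.9 + 2.4) / 6 = 8.80 / 6 = 1.4667%
Population σ = √[Σ(r − r̄)² / 6] = √[2.0533 / 6] = √0.3422 = 0.5850%
IR = r̄ / tracking error = 1.4667 / 0.5850 = 2.5072

2.51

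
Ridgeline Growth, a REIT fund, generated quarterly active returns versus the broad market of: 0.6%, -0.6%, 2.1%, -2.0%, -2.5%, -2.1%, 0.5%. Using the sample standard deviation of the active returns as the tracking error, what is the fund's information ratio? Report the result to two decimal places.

-0.33

Mean return r̄ = -4.00 / 7 = -0.5714%
Sample σ = √[Σ(r − r̄)² / 6] = √[17.7543 / 6] = √2.9591 = 1.7202%
IR = r̄ / tracking error = -0.5714 / 1.7202 = -0.3322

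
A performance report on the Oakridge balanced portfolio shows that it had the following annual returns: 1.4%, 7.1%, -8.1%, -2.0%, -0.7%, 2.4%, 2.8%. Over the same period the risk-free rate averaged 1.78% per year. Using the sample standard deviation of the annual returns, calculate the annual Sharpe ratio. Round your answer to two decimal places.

-0.29

r̄ = (1.4 + 7.1 − 8.1 − 2 − 0.7 + 2.4 + 2.8) / 7 = 0.4143%
Sample std dev = √[134.8686 / 6] = 4.7411%
Sharpe = (r̄ − rf) / σ = (0.4143 − 1.78) / 4.7411 = -1.3657 / 4.7411 = -0.2881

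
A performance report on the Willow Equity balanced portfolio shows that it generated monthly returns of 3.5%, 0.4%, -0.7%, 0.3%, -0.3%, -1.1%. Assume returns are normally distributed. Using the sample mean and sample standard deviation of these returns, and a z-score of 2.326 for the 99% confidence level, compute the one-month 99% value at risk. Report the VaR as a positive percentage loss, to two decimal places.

3.48

Mean return μ = 2.10 / 6 = 0.3500%
Σ(r − μ)² = 13.5550; sample σ = √(13.5550/5) = 1.6465%
VaR = −(μ − z·σ) = −(0.3500 − 2.326 × 1.6465) = −(-3.4798) = 3.4798%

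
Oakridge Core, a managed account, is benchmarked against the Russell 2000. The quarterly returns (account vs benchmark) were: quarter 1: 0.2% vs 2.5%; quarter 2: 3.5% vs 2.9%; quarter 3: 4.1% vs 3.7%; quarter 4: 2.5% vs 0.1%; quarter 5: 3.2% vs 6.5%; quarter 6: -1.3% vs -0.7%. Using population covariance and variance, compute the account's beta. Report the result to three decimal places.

0.514

r̄p = 2.0333%,  r̄m = 2.5000%
Cov = Σ(rp − r̄p)(rm − r̄m) / 6 = 2.8800
Var(rm) = Σ(rm − r̄m)² / 6 = 5.6000
β = Cov / Var = 2.8800 / 5.6000 = 0.5143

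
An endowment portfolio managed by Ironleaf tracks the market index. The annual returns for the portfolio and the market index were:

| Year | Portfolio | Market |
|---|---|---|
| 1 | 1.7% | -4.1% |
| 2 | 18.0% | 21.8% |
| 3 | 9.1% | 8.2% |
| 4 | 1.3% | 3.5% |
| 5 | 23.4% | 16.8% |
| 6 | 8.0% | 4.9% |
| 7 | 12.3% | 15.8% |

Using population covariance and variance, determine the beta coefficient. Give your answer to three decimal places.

0.791

r̄p = 10.5429%,  r̄m = 9.5571%
Cov = Σ(rp − r̄p)(rm − r̄m) / 7 = 55.1347
Var(rm) = Σ(rm − r̄m)² / 7 = 69.7224
β = Cov / Var = 55.1347 / 69.7224 = 0.7908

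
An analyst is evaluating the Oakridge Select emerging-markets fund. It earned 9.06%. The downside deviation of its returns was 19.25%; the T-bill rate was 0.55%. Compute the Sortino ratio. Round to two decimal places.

0.44

Sortino = (Rp − Rf) / σd = (9.06% − 0.55%) / 19.25% = 8.51% / 19.25% = 0.4421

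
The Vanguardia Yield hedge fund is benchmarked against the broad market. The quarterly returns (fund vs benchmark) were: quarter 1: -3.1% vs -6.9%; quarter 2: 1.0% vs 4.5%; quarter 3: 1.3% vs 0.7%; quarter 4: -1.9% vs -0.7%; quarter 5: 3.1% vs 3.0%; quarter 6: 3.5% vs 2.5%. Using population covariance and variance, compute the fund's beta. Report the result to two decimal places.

0.54

r̄p = 0.6500%,  r̄m = 0.5167%
Cov = Σ(rp − r̄p)(rm − r̄m) / 6 = 7.3608
Var(rm) = Σ(rm − r̄m)² / 6 = 13.7481
β = Cov / Var = 7.3608 / 13.7481 = 0.5354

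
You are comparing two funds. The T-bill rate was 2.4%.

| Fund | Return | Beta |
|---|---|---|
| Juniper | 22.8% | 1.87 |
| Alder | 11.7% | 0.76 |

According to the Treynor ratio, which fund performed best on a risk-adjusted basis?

Juniper: Treynor = (22.8% − 2.4%) / 1.87 = 10.909
Alder: Treynor = (11.7% − 2.4%) / 0.76 = 12.237
Highest: Alder (12.237).

Alder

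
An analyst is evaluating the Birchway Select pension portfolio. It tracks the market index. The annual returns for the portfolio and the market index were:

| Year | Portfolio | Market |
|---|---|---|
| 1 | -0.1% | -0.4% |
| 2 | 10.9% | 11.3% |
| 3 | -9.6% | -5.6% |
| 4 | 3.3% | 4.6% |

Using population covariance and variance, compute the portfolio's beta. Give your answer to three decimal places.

r̄p = 1.1250%,  r̄m = 2.4750%
Cov = Σ(rp − r̄p)(rm − r̄m) / 4 = 45.2531
Var(rm) = Σ(rm − r̄m)² / 4 = 38.9669
β = Cov / Var = 45.2531 / 38.9669 = 1.1613

1.161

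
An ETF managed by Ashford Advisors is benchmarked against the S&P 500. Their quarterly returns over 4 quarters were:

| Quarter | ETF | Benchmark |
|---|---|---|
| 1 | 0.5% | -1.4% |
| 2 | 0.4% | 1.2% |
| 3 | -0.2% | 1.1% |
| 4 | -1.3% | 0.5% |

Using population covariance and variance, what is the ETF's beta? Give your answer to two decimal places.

r̄p = -0.1500%,  r̄m = 0.3500%
Cov = Σ(rp − r̄p)(rm − r̄m) / 4 = -0.2200
Var(rm) = Σ(rm − r̄m)² / 4 = 1.0925
β = Cov / Var = -0.2200 / 1.0925 = -0.2014

-0.20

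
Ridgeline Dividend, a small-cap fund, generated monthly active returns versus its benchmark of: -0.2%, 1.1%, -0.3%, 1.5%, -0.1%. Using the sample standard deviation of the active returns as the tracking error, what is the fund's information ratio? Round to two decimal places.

0.48

r̄ = (-0.2 + 1.1 − 0.3 + 1.5 − 0.1) / 5 = 2.00 / 5 = 0.4000%
Σ(r − r̄)² = (-0.2 − 0.4000)² + (1.1 − 0.4000)² + (-0.3 − 0.4000)² + … = 2.8000
sample σ = √(2.8000 / 4) = √0.7000 = 0.8367%
IR = r̄ / tracking error = 0.4000 / 0.8367 = 0.4781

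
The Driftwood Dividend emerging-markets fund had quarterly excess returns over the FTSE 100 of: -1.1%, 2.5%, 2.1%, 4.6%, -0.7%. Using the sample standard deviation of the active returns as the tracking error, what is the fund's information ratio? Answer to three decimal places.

0.623

Mean return r̄ = 7.40 / 5 = 1.4800%
Sample σ = √[Σ(r − r̄)² / 4] = √[22.5680 / 4] = √5.6420 = 2.3753%
IR = r̄ / tracking error = 1.4800 / 2.3753 = 0.6231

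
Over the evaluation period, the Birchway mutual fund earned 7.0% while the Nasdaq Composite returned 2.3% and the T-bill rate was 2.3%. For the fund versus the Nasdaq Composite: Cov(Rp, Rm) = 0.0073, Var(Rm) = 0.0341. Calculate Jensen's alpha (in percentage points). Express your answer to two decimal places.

β = Cov / Var = 0.0073 / 0.0341 = 0.2141
E[R] = Rf + β(Rm − Rf) = 2.3% + 0.2141 × (2.3% − 2.3%) = 2.3000%
α = Rp − E[R] = 7.0% − 2.3000% = 4.7000

4.70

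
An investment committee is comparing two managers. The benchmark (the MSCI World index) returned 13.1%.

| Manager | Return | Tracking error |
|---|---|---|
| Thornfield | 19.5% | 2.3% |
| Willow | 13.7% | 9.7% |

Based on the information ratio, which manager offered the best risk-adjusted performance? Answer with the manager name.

Thornfield: IR = (19.5% − 13.1%) / 2.3% = 2.783
Willow: IR = (13.7% − 13.1%) / 9.7% = 0.062
Highest: Thornfield (2.783).

Thornfield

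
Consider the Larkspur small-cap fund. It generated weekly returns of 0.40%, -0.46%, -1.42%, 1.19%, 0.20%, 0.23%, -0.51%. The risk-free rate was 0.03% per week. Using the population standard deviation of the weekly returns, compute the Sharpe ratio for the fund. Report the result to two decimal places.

-0.11

μ = (0.4 − 0.46 − 1.42 + 1.19 + 0.2 + 0.23 − 0.51) / 7 = -0.370 / 7 = -0.0529%
Population std dev = √[4.1375 / 7] = 0.7688%
Sharpe = (μ − rf) / σ = (-0.0529 − 0.03) / 0.7688 = -0.0829 / 0.7688 = -0.1078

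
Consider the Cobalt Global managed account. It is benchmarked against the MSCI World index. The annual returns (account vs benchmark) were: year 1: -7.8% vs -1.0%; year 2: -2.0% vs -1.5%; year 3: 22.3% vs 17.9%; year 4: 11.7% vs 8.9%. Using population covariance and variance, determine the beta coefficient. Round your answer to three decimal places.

r̄p = 6.0500%,  r̄m = 6.0750%
Cov = Σ(rp − r̄p)(rm − r̄m) / 4 = 91.7713
Var(rm) = Σ(rm − r̄m)² / 4 = 63.8119
β = Cov / Var = 91.7713 / 63.8119 = 1.4382

1.438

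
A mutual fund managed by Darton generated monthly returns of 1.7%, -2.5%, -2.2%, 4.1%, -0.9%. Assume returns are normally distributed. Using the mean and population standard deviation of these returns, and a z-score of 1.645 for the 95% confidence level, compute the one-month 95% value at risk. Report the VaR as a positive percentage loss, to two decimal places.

4.09

Mean return r̄ = 0.20 / 5 = 0.0400%
Σ(r − r̄)² = 31.5920; population σ = √(31.5920/5) = 2.5136%
VaR = −(r̄ − z·σ) = −(0.0400 − 1.645 × 2.5136) = −(-4.0949) = 4.0949%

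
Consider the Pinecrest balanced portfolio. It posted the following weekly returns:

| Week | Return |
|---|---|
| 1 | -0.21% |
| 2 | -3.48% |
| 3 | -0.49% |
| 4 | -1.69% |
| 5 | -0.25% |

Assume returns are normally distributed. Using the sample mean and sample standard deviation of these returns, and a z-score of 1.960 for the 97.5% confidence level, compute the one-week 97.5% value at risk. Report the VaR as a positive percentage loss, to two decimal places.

3.96

r̄ = (-0.21 − 3.48 − 0.49 − 1.69 − 0.25) / 5 = -1.2240%
Sample σ = √[Σ(r − r̄)² / 4] = √[7.8223 / 4] = √1.9556 = 1.3984%
VaR = −(r̄ − z·σ) = −(-1.2240 − 1.960 × 1.3984) = −(-3.9649) = 3.9649%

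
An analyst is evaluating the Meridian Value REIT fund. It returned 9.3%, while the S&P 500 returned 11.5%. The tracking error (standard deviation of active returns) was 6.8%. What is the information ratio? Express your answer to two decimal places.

IR = (Rp − Rb) / TE = (9.3% − 11.5%) / 6.8% = -2.20% / 6.8% = -0.3235

-0.32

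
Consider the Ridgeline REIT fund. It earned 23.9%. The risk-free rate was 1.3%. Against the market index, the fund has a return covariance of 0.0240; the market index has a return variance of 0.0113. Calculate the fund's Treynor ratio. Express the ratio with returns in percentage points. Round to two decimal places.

10.64

β = Cov / Var = 0.0240 / 0.0113 = 2.1239
Treynor = (Rp − Rf) / β = (23.9% − 1.3%) / 2.1239 = 22.60 / 2.1239 = 10.6408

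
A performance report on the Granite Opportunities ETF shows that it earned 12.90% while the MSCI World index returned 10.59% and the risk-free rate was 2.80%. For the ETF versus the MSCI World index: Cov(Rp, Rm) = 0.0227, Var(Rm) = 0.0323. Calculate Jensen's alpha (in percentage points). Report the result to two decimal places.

4.63

β = Cov / Var = 0.0227 / 0.0323 = 0.7028
E[R] = Rf + β(Rm − Rf) = 2.80% + 0.7028 × (10.59% − 2.80%) = 8.2748%
α = Rp − E[R] = 12.90% − 8.2748% = 4.6252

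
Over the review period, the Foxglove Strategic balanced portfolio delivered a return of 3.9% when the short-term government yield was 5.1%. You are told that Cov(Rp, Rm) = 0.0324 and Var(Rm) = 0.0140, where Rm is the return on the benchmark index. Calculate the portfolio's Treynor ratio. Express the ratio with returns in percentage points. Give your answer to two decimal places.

β = Cov / Var = 0.0324 / 0.0140 = 2.3143
Treynor = (Rp − Rf) / β = (3.9% − 5.1%) / 2.3143 = -1.20 / 2.3143 = -0.5185

-0.52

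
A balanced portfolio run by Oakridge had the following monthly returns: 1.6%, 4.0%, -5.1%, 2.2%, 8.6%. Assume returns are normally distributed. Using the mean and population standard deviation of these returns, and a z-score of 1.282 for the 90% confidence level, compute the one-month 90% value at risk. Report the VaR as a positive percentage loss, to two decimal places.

3.41

μ = (1.6 + 4 − 5.1 + 2.2 + 8.6) / 5 = 2.2600%
Σ(r − μ)² = (1.6 − 2.2600)² + (4 − 2.2600)² + … = 97.8320
σ = √[97.8320 / 5] = 4.4234%
VaR = −(μ − z·σ) = −(2.2600 − 1.282 × 4.4234) = −(-3.4108) = 3.4108%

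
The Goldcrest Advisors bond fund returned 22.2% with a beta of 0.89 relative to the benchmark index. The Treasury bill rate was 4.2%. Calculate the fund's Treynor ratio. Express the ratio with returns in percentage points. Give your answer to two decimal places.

Treynor = (Rp − Rf) / β = (22.2% − 4.2%) / 0.89 = 18.00 / 0.89 = 20.2247

20.22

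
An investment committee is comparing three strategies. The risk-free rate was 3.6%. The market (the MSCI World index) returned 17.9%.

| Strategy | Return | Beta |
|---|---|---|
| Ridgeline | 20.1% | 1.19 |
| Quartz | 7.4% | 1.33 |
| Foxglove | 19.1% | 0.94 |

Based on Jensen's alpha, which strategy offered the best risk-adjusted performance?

Foxglove

Ridgeline: α = 20.1% − [3.6% + 1.19 × (17.9% − 3.6%)] = -0.517
Quartz: α = 7.4% − [3.6% + 1.33 × (17.9% − 3.6%)] = -15.219
Foxglove: α = 19.1% − [3.6% + 0.94 × (17.9% − 3.6%)] = 2.058
Highest: Foxglove (2.058).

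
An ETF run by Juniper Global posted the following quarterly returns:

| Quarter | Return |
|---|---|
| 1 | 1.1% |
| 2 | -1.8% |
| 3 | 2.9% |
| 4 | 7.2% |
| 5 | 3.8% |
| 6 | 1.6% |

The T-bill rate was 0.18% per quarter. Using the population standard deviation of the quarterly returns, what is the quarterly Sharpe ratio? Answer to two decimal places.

0.83

Mean return r̄ = 14.80 / 6 = 2.4667%
Population σ = √[Σ(r − r̄)² / 6] = √[45.1933 / 6] = √7.5322 = 2.7445%
Sharpe = (r̄ − rf) / σ = (2.4667 − 0.18) / 2.7445 = 2.2867 / 2.7445 = 0.8332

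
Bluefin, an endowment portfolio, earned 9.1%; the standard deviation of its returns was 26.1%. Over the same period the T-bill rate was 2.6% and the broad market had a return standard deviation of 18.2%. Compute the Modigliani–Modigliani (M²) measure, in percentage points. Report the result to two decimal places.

Sharpe = (Rp − Rf) / σp = (9.1% − 2.6%) / 26.1% = 0.2490
M² = Rf + Sharpe × σm = 2.6% + 0.2490 × 18.2% = 7.1318%

7.13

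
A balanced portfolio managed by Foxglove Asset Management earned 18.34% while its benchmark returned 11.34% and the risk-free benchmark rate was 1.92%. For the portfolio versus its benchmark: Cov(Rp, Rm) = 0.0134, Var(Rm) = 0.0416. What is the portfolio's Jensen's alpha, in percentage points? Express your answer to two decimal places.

β = Cov / Var = 0.0134 / 0.0416 = 0.3221
E[R] = Rf + β(Rm − Rf) = 1.92% + 0.3221 × (11.34% − 1.92%) = 4.9542%
α = Rp − E[R] = 18.34% − 4.9542% = 13.3858

13.39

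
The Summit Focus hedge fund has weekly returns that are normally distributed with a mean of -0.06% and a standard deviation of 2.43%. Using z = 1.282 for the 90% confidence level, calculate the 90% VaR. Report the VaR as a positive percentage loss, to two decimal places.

3.18

VaR (as % loss) = −(μ − z·σ) = −(-0.06% − 1.282 × 2.43%) = −(-3.17526%) = 3.17526%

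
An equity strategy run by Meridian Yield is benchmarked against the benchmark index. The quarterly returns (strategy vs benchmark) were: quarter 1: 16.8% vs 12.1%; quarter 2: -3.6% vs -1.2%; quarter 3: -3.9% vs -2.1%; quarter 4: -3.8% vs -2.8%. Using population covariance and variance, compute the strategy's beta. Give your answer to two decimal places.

r̄p = 1.3750%,  r̄m = 1.5000%
Cov = Σ(rp − r̄p)(rm − r̄m) / 4 = 54.5450
Var(rm) = Σ(rm − r̄m)² / 4 = 37.7750
β = Cov / Var = 54.5450 / 37.7750 = 1.4439

1.44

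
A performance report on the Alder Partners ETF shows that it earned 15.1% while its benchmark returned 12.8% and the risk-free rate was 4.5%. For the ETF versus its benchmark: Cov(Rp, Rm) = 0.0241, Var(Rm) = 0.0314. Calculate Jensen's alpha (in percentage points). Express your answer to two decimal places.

4.23

β = Cov / Var = 0.0241 / 0.0314 = 0.7675
E[R] = Rf + β(Rm − Rf) = 4.5% + 0.7675 × (12.8% − 4.5%) = 10.8703%
α = Rp − E[R] = 15.1% − 10.8703% = 4.2297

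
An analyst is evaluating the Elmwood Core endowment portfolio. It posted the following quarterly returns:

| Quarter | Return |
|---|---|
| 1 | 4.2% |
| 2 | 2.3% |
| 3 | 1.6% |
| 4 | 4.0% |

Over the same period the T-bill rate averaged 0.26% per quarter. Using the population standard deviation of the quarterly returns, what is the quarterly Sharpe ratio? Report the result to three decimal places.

μ = (4.2 + 2.3 + 1.6 + 4) / 4 = 12.10 / 4 = 3.0250%
Population σ = √[Σ(r − μ)² / 4] = √[4.8875 / 4] = √1.2219 = 1.1054%
Sharpe = (μ − rf) / σ = (3.0250 − 0.26) / 1.1054 = 2.7650 / 1.1054 = 2.5014

2.501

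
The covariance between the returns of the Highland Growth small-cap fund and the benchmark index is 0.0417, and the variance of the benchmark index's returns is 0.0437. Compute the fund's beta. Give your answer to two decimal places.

0.95

β = Cov(Rp, Rm) / Var(Rm) = 0.0417 / 0.0437 = 0.9542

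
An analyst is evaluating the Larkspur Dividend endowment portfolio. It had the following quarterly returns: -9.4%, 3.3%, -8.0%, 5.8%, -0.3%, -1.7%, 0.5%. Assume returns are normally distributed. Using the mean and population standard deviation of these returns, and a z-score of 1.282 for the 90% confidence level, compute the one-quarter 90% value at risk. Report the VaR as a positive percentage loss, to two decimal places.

r̄ = (-9.4 + 3.3 − 8 + 5.8 − 0.3 − 1.7 + 0.5) / 7 = -1.4000%
Population σ = √[Σ(r − r̄)² / 7] = √[186.4000 / 7] = √26.6286 = 5.1603%
VaR = −(r̄ − z·σ) = −(-1.4000 − 1.282 × 5.1603) = −(-8.0155) = 8.0155%

8.02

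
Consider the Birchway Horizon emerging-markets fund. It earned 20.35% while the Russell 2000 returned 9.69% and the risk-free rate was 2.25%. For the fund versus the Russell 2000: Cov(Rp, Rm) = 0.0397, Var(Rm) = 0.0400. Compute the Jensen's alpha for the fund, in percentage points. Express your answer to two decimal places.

β = Cov / Var = 0.0397 / 0.0400 = 0.9925
E[R] = Rf + β(Rm − Rf) = 2.25% + 0.9925 × (9.69% − 2.25%) = 9.6342%
α = Rp − E[R] = 20.35% − 9.6342% = 10.7158

10.72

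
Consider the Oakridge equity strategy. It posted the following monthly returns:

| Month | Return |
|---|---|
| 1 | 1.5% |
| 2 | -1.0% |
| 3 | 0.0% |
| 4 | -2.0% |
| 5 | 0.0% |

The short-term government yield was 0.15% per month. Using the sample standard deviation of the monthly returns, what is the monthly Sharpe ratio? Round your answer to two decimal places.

-0.35

r̄ = (1.5 − 1 + 0 − 2 + 0) / 5 = -0.3000%
Sample σ = √[Σ(r − r̄)² / 4] = √[6.8000 / 4] = √1.7000 = 1.3038%
Sharpe = (r̄ − rf) / σ = (-0.3000 − 0.15) / 1.3038 = -0.4500 / 1.3038 = -0.3451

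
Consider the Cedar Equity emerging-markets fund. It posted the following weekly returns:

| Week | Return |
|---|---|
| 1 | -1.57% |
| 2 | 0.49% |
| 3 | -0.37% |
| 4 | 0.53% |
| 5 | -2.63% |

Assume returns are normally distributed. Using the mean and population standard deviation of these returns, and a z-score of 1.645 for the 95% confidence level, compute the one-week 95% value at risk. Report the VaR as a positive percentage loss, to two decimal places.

Mean return μ = -3.550 / 5 = -0.7100%
Population σ = √[Σ(r − μ)² / 5] = √[7.5192 / 5] = √1.5038 = 1.2263%
VaR = −(μ − z·σ) = −(-0.7100 − 1.645 × 1.2263) = −(-2.7273) = 2.7273%

2.73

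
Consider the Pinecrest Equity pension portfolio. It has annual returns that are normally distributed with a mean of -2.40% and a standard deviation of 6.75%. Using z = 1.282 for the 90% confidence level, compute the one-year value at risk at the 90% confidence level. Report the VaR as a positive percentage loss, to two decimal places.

11.05

VaR (as % loss) = −(μ − z·σ) = −(-2.40% − 1.282 × 6.75%) = −(-11.0535%) = 11.0535%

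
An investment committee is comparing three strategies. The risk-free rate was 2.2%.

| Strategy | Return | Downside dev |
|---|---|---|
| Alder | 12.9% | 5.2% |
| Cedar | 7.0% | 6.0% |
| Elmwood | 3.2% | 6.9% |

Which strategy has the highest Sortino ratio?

Alder

Alder: Sortino ratio = (12.9% − 2.2%) / 5.2% = 2.058
Cedar: Sortino ratio = (7.0% − 2.2%) / 6.0% = 0.800
Elmwood: Sortino ratio = (3.2% − 2.2%) / 6.9% = 0.145
Highest: Alder (2.058).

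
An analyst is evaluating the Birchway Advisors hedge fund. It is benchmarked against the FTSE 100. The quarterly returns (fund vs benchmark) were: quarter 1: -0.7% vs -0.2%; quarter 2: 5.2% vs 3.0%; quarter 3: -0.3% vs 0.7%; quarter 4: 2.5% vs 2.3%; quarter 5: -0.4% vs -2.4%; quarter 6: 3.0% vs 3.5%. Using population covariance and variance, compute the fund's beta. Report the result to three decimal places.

0.886

r̄p = 1.5500%,  r̄m = 1.1500%
Cov = Σ(rp − r̄p)(rm − r̄m) / 6 = 3.6742
Var(rm) = Σ(rm − r̄m)² / 6 = 4.1492
β = Cov / Var = 3.6742 / 4.1492 = 0.8855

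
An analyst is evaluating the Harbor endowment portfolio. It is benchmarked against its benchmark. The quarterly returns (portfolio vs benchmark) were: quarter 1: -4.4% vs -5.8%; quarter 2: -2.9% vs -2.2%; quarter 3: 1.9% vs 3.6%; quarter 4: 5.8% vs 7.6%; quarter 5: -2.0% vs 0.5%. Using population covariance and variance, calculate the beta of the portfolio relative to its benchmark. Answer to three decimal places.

0.778

r̄p = -0.3200%,  r̄m = 0.7400%
Cov = Σ(rp − r̄p)(rm − r̄m) / 5 = 16.6008
Var(rm) = Σ(rm − r̄m)² / 5 = 21.3424
β = Cov / Var = 16.6008 / 21.3424 = 0.7778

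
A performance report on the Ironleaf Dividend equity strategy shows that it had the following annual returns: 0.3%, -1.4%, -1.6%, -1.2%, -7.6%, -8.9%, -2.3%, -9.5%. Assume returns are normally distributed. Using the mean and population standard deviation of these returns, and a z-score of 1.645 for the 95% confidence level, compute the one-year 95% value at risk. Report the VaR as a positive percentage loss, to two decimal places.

10.10

r̄ = (0.3 − 1.4 − 1.6 − 1.2 − 7.6 − 8.9 − 2.3 − 9.5) / 8 = -4.0250%
Σ(r − r̄)² = (0.3 − (-4.0250))² + (-1.4 − (-4.0250))² + … = 108.9550
population σ = √(108.9550 / 8) = √13.6194 = 3.6904%
VaR = −(r̄ − z·σ) = −(-4.0250 − 1.645 × 3.6904) = −(-10.0957) = 10.0957%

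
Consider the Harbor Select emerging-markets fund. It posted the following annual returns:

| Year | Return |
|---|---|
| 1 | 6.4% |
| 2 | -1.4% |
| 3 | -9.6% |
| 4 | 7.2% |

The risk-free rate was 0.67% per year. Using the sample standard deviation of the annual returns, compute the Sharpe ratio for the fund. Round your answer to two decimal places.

0.00

μ = (6.4 − 1.4 − 9.6 + 7.2) / 4 = 0.6500%
Σ(r − μ)² = 185.2300; sample σ = √(185.2300/3) = 7.8577%
Sharpe = (μ − rf) / σ = (0.6500 − 0.67) / 7.8577 = -0.0200 / 7.8577 = -0.0025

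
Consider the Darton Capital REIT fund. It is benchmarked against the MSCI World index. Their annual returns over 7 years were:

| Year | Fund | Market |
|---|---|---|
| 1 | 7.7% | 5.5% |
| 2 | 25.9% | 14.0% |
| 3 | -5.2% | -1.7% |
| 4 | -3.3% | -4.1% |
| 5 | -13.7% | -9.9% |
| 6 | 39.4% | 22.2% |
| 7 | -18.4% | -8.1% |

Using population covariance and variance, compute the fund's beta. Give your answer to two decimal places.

1.76

r̄p = 4.6286%,  r̄m = 2.5571%
Cov = Σ(rp − r̄p)(rm − r̄m) / 7 = 214.8312
Var(rm) = Σ(rm − r̄m)² / 7 = 122.3767
β = Cov / Var = 214.8312 / 122.3767 = 1.7555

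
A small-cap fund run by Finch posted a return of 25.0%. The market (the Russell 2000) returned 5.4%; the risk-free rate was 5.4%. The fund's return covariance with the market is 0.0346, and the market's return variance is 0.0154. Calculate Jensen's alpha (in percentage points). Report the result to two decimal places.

19.60

β = Cov / Var = 0.0346 / 0.0154 = 2.2468
E[R] = Rf + β(Rm − Rf) = 5.4% + 2.2468 × (5.4% − 5.4%) = 5.4000%
α = Rp − E[R] = 25.0% − 5.4000% = 19.6000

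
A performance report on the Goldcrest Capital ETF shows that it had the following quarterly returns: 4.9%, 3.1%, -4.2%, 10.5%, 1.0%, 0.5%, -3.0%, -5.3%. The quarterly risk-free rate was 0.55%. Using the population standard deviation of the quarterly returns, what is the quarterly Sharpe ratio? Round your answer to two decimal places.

Mean return μ = 7.50 / 8 = 0.9375%
Σ(r − μ)² = (4.9 − 0.9375)² + (3.1 − 0.9375)² + (-4.2 − 0.9375)² + … = 192.8188
population σ = √(192.8188 / 8) = √24.1024 = 4.9094%
Sharpe = (μ − rf) / σ = (0.9375 − 0.55) / 4.9094 = 0.3875 / 4.9094 = 0.0789

0.08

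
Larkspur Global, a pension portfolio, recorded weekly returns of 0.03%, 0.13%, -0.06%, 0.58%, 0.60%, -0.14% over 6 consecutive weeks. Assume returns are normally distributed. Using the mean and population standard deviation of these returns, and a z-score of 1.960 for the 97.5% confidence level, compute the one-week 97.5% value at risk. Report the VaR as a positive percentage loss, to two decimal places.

μ = (0.03 + 0.13 − 0.06 + 0.58 + 0.6 − 0.14) / 6 = 0.1900%
Σ(r − μ)² = (0.03 − 0.1900)² + (0.13 − 0.1900)² + (-0.06 − 0.1900)² + … = 0.5208
population σ = √(0.5208 / 6) = √0.0868 = 0.2946%
VaR = −(μ − z·σ) = −(0.1900 − 1.960 × 0.2946) = −(-0.3874) = 0.3874%

0.39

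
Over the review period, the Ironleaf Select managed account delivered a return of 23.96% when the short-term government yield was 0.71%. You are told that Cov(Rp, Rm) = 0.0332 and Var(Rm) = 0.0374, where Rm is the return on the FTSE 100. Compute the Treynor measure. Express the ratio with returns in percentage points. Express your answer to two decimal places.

β = Cov / Var = 0.0332 / 0.0374 = 0.8877
Treynor = (Rp − Rf) / β = (23.96% − 0.71%) / 0.8877 = 23.25 / 0.8877 = 26.1913

26.19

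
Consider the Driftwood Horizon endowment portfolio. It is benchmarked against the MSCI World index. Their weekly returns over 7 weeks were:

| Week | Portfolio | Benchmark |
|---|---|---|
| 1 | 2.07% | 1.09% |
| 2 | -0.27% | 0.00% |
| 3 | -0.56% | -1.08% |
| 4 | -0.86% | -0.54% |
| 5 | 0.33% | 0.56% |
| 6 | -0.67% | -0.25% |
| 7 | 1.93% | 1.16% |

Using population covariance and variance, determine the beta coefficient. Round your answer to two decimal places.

r̄p = 0.2814%,  r̄m = 0.1343%
Cov = Σ(rp − r̄p)(rm − r̄m) / 7 = 0.8074
Var(rm) = Σ(rm − r̄m)² / 7 = 0.6059
β = Cov / Var = 0.8074 / 0.6059 = 1.3326

1.33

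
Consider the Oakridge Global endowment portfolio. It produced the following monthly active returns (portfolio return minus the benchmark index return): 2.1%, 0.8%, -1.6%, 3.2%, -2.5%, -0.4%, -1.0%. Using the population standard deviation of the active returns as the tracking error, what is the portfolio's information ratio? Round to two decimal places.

0.05

μ = (2.1 + 0.8 − 1.6 + 3.2 − 2.5 − 0.4 − 1) / 7 = 0.0857%
Σ(r − μ)² = (2.1 − 0.0857)² + (0.8 − 0.0857)² + … = 25.2086
σ = √[25.2086 / 7] = 1.8977%
IR = μ / tracking error = 0.0857 / 1.8977 = 0.0452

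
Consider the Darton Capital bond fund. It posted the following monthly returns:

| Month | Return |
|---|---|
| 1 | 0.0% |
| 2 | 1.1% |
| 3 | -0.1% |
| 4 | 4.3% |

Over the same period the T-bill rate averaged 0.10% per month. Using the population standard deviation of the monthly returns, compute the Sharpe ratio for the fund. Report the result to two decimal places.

r̄ = (0 + 1.1 − 0.1 + 4.3) / 4 = 1.3250%
Σ(r − r̄)² = (0 − 1.3250)² + (1.1 − 1.3250)² + (-0.1 − 1.3250)² + … = 12.6875
population σ = √(12.6875 / 4) = √3.1719 = 1.7810%
Sharpe = (r̄ − rf) / σ = (1.3250 − 0.1) / 1.7810 = 1.2250 / 1.7810 = 0.6878

0.69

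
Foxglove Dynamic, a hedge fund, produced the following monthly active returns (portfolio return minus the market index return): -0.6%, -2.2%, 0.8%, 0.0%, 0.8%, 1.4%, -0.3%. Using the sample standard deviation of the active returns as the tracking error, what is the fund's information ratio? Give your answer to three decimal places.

-0.012

μ = (-0.6 − 2.2 + 0.8 + 0 + 0.8 + 1.4 − 0.3) / 7 = -0.0143%
Σ(r − μ)² = (-0.6 − (-0.0143))² + (-2.2 − (-0.0143))² + (0.8 − (-0.0143))² + … = 8.5286
σ = √[8.5286 / 6] = 1.1922%
IR = μ / tracking error = -0.0143 / 1.1922 = -0.0120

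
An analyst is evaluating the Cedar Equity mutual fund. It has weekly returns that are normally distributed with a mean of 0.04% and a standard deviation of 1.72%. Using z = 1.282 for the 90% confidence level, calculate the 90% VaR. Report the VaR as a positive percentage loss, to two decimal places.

2.17

VaR (as % loss) = −(μ − z·σ) = −(0.04% − 1.282 × 1.72%) = −(-2.16504%) = 2.16504%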